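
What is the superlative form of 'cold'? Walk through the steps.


Apply superlative formation (add -est): 'cold' -> 'coldest'.

coldest


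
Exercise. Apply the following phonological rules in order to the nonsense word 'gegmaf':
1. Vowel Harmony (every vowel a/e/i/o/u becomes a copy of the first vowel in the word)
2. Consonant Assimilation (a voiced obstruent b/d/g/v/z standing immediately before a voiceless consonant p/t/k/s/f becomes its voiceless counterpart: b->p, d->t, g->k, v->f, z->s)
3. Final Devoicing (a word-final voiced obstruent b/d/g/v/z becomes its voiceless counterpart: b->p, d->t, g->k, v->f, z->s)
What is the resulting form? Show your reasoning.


Starting form: 'gegmaf'
Rule 1: Vowel Harmony: all vowels become 'e' (matching first vowel). 'gegmaf' -> 'gegmef'
Rule 2: Consonant Assimilation: no voiced obstruent (b/d/g/v/z) stands immediately before a voiceless consonant (p/t/k/s/f). No change.
Rule 3: Final Devoicing: final consonant 'f' is not one of the voiced obstruents b/d/g/v/z. No change.
Final form: 'gegmef'

gegmef


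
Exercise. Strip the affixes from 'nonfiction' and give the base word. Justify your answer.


Remove prefix 'non' from 'nonfiction' to get root 'fiction'.

fiction


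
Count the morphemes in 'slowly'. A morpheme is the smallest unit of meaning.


Decomposition: slow (root) + -ly (suffix) = 2 morpheme(s)

2 morphemes


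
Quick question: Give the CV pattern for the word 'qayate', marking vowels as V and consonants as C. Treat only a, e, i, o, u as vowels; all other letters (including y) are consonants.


Letter mapping: q = C, a = V, y = C, a = V, t = C, e = V.

CVCVCV


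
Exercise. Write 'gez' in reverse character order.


Reverse 'gez' character by character: 'zeg'.

zeg


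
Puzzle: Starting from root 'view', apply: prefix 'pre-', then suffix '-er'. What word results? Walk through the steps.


Step 1: Add prefix 'pre-' to 'view' = 'preview'
Step 2: Add suffix '-er' to 'preview' = 'previewer'

previewer


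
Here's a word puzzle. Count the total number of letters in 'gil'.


Spell out 'gil' and number each letter: g(1), i(2), l(3). Total: 3 letters.

3


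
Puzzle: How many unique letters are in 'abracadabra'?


Unique letters in 'abracadabra': {a, b, c, d, r} = 5 distinct letters.

5


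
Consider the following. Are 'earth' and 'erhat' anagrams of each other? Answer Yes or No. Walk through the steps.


Sorted letters of 'earth': 'aehrt'
Sorted letters of 'erhat': 'aehrt'
They match.

Yes


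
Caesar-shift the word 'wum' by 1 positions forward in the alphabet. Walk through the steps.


Shift each letter by 1: w -> x, u -> v, m -> n. Result: 'xvn'.

xvn


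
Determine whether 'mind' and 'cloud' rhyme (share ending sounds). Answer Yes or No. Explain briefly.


Rime (stressed vowel + following sounds) of 'mind': -ind = /aɪnd/
Rime of 'cloud': -oud = /aʊd/
/aɪnd/ and /aʊd/ are different ending sounds, so the words do not rhyme.

No


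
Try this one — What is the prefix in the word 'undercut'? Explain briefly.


The word 'undercut' = 'under' (prefix) + 'cut' (root). The prefix is 'under'.

under


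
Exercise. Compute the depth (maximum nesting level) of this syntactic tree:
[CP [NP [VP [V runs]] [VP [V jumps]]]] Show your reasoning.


Count bracket nesting levels:
'[' at pos 0: depth = 1
'[' at pos 4: depth = 2
'[' at pos 8: depth = 3
'[' at pos 12: depth = 4
'[' at pos 22: depth = 3
'[' at pos 26: depth = 4
Maximum depth reached: 4

4


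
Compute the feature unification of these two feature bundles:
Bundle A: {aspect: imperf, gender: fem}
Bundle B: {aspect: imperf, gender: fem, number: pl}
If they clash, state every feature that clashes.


Compare features:
aspect: A=imperf vs B=imperf -> unified: imperf
gender: A=fem vs B=fem -> unified: fem
number: A=_ vs B=pl -> unified: pl
No clashes found.

Unified: {aspect: imperf, gender: fem, number: pl}


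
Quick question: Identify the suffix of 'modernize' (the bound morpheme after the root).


The word 'modernize' = 'modern' (root) + '-ize' (suffix). The suffix is '-ize'.

ize


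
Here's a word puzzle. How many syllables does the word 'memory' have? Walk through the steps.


Break 'memory' into syllables: mem-o-ry -> mem | o | ry = 3 syllables

3 syllables


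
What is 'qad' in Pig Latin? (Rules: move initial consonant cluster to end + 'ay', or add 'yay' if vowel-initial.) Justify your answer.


'qad': move consonant cluster 'q' to end and add 'ay': 'adqay'.

adqay


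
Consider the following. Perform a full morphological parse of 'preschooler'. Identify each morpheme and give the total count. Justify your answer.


Step 1: Identify prefix: 'pre' (meaning: before)
Step 2: Identify root: 'school'
Step 3: Identify suffix(es): 'er'
Decomposition: pre- (prefix: before) + school (root) + -er (suffix: one who)
Total morphemes: 3

3 morphemes (pre- (prefix: before) + school (root) + -er (suffix: one who))


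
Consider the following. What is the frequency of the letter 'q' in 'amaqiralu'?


Letter 'q' in 'amaqiralu': found at position(s) 4 = 1 occurrence(s).

1


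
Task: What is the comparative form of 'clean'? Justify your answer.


Apply comparative formation (add -er): 'clean' -> 'cleaner'.

cleaner


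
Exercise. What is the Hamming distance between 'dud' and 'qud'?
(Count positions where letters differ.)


Alignment:
Position 1: 'd' vs 'q' = DIFFER
Position 2: 'u' vs 'u' = match
Position 3: 'd' vs 'd' = match
Total differences: 1

1


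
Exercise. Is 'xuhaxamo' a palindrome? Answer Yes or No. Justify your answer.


Forward: 'xuhaxamo'
Reversed: 'omaxahux'
They differ.

No


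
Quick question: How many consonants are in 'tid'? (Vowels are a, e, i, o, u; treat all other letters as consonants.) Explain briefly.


Consonants in 'tid': t, d = 2 consonants.

2


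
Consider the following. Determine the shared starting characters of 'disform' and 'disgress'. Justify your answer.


Compare from the start: 3 characters match: 'dis'. Mismatch at position 4: 'f' vs 'g'.

dis


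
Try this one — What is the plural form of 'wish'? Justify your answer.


Apply rule: Add -es (sibilant/fricative ending). 'wish' becomes 'wishes'.

wishes


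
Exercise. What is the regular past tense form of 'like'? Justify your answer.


Apply rule: Add -d (word ends in -e). 'like' becomes 'liked'.

liked


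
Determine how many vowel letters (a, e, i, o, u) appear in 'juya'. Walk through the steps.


Vowels in 'juya': u, a = 2 vowels.

2


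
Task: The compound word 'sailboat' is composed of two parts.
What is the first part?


Split 'sailboat' into 'sail' + 'boat'. The first part is 'sail'.

sail


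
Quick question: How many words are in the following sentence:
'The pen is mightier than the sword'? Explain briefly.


Split into words: The | pen | is | mightier | than | the | sword = 7 words.

7


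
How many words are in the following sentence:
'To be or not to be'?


Split into words: To | be | or | not | to | be = 6 words.

6


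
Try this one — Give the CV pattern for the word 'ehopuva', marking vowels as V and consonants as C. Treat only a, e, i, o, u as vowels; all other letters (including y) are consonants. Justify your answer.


Letter mapping: e = V, h = C, o = V, p = C, u = V, v = C, a = V.

VCVCVCV


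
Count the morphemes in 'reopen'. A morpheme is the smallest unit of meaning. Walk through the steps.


Decomposition: re- (prefix) + open (root) = 2 morpheme(s)

2 morphemes


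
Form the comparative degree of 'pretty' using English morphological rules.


Apply comparative formation (consonant + y: change y to i, add -er): 'pretty' -> 'prettier'.

prettier


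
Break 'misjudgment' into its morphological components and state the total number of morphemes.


Step 1: Identify prefix: 'mis' (meaning: wrongly)
Step 2: Identify root: 'judge'
Step 3: Identify suffix(es): 'ment'
Decomposition: mis- (prefix: wrongly) + judge (root) + -ment (suffix: action/result)
Total morphemes: 3

3 morphemes (mis- (prefix: wrongly) + judge (root) + -ment (suffix: action/result))


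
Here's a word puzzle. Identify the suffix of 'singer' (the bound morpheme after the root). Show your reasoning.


The word 'singer' = 'sing' (root) + '-er' (suffix). The suffix is '-er'.

er


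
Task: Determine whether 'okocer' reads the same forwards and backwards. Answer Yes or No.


Forward: 'okocer'
Reversed: 'recoko'
They differ.

No


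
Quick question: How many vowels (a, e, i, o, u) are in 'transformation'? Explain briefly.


Vowels in 'transformation': a, o, a, i, o = 5 vowels.

5


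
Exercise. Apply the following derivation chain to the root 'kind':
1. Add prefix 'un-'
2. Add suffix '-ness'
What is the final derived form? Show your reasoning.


Step 1: Add prefix 'un-' to 'kind' = 'unkind'
Step 2: Add suffix '-ness' to 'unkind' = 'unkindness'

unkindness


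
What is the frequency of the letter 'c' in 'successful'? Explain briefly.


Letter 'c' in 'successful': found at position(s) 3, 4 = 2 occurrence(s).

2


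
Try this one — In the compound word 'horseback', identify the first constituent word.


Split 'horseback' into 'horse' + 'back'. The first part is 'horse'.

horse


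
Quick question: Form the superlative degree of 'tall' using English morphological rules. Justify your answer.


Apply superlative formation (add -est): 'tall' -> 'tallest'.

tallest


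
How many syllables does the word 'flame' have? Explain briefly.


Break 'flame' into syllables: flame -> flame = 1 syllable

1 syllable


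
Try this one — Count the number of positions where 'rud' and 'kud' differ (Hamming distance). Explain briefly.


Alignment:
Position 1: 'r' vs 'k' = DIFFER
Position 2: 'u' vs 'u' = match
Position 3: 'd' vs 'd' = match
Total differences: 1

1


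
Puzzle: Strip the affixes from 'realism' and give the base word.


Remove suffix '-ism' from 'realism' to get root 'real'.

real


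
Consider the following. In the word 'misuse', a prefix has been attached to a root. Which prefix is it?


The word 'misuse' = 'mis' (prefix) + 'use' (root). The prefix is 'mis'.

mis


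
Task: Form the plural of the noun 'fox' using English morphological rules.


Apply rule: Add -es (sibilant/fricative ending). 'fox' becomes 'foxes'.

foxes


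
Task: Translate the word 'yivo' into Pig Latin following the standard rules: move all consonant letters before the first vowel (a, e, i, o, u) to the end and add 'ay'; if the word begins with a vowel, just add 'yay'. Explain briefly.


'yivo': move consonant cluster 'y' to end and add 'ay': 'ivoyay'.

ivoyay


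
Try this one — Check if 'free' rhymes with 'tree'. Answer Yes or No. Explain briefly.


Rime (stressed vowel + following sounds) of 'free': -ee = /iː/
Rime of 'tree': -ee = /iː/
/iː/ and /iː/ are the same ending sound, so the words rhyme.

Yes


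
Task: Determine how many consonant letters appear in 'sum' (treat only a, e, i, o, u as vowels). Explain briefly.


Consonants in 'sum': s, m = 2 consonants.

2


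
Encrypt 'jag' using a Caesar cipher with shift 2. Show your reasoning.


Shift each letter by 2: j -> l, a -> c, g -> i. Result: 'lci'.

lci


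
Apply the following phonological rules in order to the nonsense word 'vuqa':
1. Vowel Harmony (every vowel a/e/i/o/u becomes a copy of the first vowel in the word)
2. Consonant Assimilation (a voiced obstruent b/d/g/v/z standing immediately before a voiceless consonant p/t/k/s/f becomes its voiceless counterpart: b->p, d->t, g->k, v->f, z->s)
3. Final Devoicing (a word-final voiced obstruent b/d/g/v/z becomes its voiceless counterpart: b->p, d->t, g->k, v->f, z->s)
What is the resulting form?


Starting form: 'vuqa'
Rule 1: Vowel Harmony: all vowels become 'u' (matching first vowel). 'vuqa' -> 'vuqu'
Rule 2: Consonant Assimilation: no voiced obstruent (b/d/g/v/z) stands immediately before a voiceless consonant (p/t/k/s/f). No change.
Rule 3: Final Devoicing: the word ends in the vowel 'u', not a consonant. No change.
Final form: 'vuqu'

vuqu


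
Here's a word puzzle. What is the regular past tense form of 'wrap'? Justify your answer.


Apply rule: Double final consonant and add -ed. 'wrap' becomes 'wrapped'.

wrapped


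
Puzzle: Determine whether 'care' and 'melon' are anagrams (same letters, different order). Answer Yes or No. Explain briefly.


Sorted letters of 'care': 'acer'
Sorted letters of 'melon': 'elmno'
They do not match.

No


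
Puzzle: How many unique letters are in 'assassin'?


Unique letters in 'assassin': {a, i, n, s} = 4 distinct letters.

4


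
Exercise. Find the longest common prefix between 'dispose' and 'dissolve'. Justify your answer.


Compare from the start: 3 characters match: 'dis'. Mismatch at position 4: 'p' vs 's'.

dis


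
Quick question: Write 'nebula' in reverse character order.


Reverse 'nebula' character by character: 'aluben'.

aluben


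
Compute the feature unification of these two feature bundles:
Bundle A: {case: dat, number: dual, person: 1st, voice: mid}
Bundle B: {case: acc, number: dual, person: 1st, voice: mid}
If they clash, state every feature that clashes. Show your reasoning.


Compare features:
case: A=dat vs B=acc -> CLASH
number: A=dual vs B=dual -> unified: dual
person: A=1st vs B=1st -> unified: 1st
voice: A=mid vs B=mid -> unified: mid
Clash detected on feature 'case' (dat vs acc); unification fails.

CLASH on 'case' (dat vs acc)


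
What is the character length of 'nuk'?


Spell out 'nuk' and number each letter: n(1), u(2), k(3). Total: 3 letters.

3


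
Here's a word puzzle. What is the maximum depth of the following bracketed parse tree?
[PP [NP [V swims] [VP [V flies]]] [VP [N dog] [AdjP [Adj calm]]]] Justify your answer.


Count bracket nesting levels:
'[' at pos 0: depth = 1
'[' at pos 4: depth = 2
'[' at pos 8: depth = 3
'[' at pos 18: depth = 3
'[' at pos 22: depth = 4
'[' at pos 34: depth = 2
'[' at pos 38: depth = 3
'[' at pos 46: depth = 3
'[' at pos 52: depth = 4
Maximum depth reached: 4

4


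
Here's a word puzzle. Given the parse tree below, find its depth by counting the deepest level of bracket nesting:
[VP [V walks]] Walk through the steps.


Count bracket nesting levels:
'[' at pos 0: depth = 1
'[' at pos 4: depth = 2
Maximum depth reached: 2

2


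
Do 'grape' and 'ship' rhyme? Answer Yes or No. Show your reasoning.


Rime (stressed vowel + following sounds) of 'grape': -ape = /eɪp/
Rime of 'ship': -ip = /ɪp/
/eɪp/ and /ɪp/ are different ending sounds, so the words do not rhyme.

No


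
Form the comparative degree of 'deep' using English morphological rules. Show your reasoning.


Apply comparative formation (add -er): 'deep' -> 'deeper'.

deeper


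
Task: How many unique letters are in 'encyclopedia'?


Unique letters in 'encyclopedia': {a, c, d, e, i, l, n, o, p, y} = 10 distinct letters.

10


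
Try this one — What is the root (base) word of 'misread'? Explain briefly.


Remove prefix 'mis' from 'misread' to get root 'read'.

read


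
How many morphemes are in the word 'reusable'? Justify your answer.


Decomposition: re- (prefix) + use (root) + -able (suffix) = 3 morpheme(s)

3 morphemes


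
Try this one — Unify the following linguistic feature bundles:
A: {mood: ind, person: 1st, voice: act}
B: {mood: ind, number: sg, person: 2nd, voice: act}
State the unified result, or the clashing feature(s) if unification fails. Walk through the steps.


Compare features:
mood: A=ind vs B=ind -> unified: ind
number: A=_ vs B=sg -> unified: sg
person: A=1st vs B=2nd -> CLASH
voice: A=act vs B=act -> unified: act
Clash detected on feature 'person' (1st vs 2nd); unification fails.

CLASH on 'person' (1st vs 2nd)


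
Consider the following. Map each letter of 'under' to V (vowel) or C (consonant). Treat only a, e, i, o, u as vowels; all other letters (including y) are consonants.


Letter mapping: u = V, n = C, d = C, e = V, r = C.

VCCVC


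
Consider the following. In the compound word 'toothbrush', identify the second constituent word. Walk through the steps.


Split 'toothbrush' into 'tooth' + 'brush'. The second part is 'brush'.

brush


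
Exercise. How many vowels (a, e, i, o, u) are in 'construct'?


Vowels in 'construct': o, u = 2 vowels.

2


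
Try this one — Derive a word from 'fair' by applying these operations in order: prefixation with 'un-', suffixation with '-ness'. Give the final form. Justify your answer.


Step 1: Add prefix 'un-' to 'fair' = 'unfair'
Step 2: Add suffix '-ness' to 'unfair' = 'unfairness'

unfairness


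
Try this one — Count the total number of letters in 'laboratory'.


Spell out 'laboratory' and number each letter: l(1), a(2), b(3), o(4), r(5), a(6), t(7), o(8), r(9), y(10). Total: 10 letters.

10


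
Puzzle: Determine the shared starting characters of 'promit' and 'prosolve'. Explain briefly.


Compare from the start: 3 characters match: 'pro'. Mismatch at position 4: 'm' vs 's'.

pro


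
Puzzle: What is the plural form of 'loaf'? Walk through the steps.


Apply rule: Change -f to -ves. 'loaf' becomes 'loaves'.

loaves


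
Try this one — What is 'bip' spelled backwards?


Reverse 'bip' character by character: 'pib'.

pib


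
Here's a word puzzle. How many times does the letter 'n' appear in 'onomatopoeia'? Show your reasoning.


Letter 'n' in 'onomatopoeia': found at position(s) 2 = 1 occurrence(s).

1


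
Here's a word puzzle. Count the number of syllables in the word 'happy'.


Break 'happy' into syllables: hap-py -> hap | py = 2 syllables

2 syllables


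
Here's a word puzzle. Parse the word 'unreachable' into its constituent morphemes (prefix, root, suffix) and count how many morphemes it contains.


Step 1: Identify prefix: 'un' (meaning: not/reverse)
Step 2: Identify root: 'reach'
Step 3: Identify suffix(es): 'able'
Decomposition: un- (prefix: not/reverse) + reach (root) + -able (suffix: capable of)
Total morphemes: 3

3 morphemes (un- (prefix: not/reverse) + reach (root) + -able (suffix: capable of))


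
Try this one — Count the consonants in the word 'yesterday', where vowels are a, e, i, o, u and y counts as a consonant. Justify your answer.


Consonants in 'yesterday': y, s, t, r, d, y = 6 consonants.

6


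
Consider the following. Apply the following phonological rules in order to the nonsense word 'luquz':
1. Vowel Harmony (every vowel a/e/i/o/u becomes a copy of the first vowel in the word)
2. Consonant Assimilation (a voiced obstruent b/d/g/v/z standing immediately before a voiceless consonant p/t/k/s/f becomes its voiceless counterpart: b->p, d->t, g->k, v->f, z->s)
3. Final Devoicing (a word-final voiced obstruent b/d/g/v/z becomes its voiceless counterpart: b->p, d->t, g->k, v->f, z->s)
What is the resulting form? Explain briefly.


Starting form: 'luquz'
Rule 1: Vowel Harmony: all vowels already match. No change.
Rule 2: Consonant Assimilation: no voiced obstruent (b/d/g/v/z) stands immediately before a voiceless consonant (p/t/k/s/f). No change.
Rule 3: Final Devoicing: word-final voiced obstruent 'z' becomes voiceless 's'. 'luquz' -> 'luqus'
Final form: 'luqus'

luqus


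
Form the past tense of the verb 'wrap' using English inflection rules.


Apply rule: Double final consonant and add -ed. 'wrap' becomes 'wrapped'.

wrapped


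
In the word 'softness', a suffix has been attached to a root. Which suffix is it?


The word 'softness' = 'soft' (root) + '-ness' (suffix). The suffix is '-ness'.

ness


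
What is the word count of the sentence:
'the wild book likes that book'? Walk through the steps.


Split into words: the | wild | book | likes | that | book = 6 words.

6


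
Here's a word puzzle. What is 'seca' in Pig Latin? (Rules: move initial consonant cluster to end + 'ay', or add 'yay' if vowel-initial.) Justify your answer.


'seca': move consonant cluster 's' to end and add 'ay': 'ecasay'.

ecasay


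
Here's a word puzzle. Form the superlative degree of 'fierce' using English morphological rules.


Apply superlative formation (ends in e: add -st): 'fierce' -> 'fiercest'.

fiercest


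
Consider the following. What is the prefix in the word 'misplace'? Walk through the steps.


The word 'misplace' = 'mis' (prefix) + 'place' (root). The prefix is 'mis'.

mis


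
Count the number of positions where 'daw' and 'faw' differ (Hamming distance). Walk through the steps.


Alignment:
Position 1: 'd' vs 'f' = DIFFER
Position 2: 'a' vs 'a' = match
Position 3: 'w' vs 'w' = match
Total differences: 1

1


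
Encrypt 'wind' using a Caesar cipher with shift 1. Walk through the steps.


Shift each letter by 1: w -> x, i -> j, n -> o, d -> e. Result: 'xjoe'.

xjoe


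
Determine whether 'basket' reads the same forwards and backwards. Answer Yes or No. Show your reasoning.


Forward: 'basket'
Reversed: 'teksab'
They differ.

No


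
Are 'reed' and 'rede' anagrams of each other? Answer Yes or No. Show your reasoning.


Sorted letters of 'reed': 'deer'
Sorted letters of 'rede': 'deer'
They match.

Yes


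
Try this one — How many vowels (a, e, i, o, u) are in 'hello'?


Vowels in 'hello': e, o = 2 vowels.

2


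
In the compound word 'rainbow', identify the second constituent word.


Split 'rainbow' into 'rain' + 'bow'. The second part is 'bow'.

bow


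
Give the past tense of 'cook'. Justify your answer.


Apply rule: Add -ed. 'cook' becomes 'cooked'.

cooked


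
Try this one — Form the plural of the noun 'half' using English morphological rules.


Apply rule: Change -f to -ves. 'half' becomes 'halves'.

halves


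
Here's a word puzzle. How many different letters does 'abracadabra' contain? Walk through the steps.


Unique letters in 'abracadabra': {a, b, c, d, r} = 5 distinct letters.

5


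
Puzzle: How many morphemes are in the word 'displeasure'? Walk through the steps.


Decomposition: dis- (prefix) + please (root) + -ure (suffix) = 3 morpheme(s)

3 morphemes


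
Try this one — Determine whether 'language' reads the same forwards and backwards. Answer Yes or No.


Forward: 'language'
Reversed: 'egaugnal'
They differ.

No


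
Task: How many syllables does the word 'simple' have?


Break 'simple' into syllables: sim-ple -> sim | ple = 2 syllables

2 syllables


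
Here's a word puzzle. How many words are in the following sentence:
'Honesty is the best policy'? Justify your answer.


Split into words: Honesty | is | the | best | policy = 5 words.

5


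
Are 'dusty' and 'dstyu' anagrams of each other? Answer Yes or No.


Sorted letters of 'dusty': 'dstuy'
Sorted letters of 'dstyu': 'dstuy'
They match.

Yes


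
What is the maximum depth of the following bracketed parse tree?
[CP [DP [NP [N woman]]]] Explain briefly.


Count bracket nesting levels:
'[' at pos 0: depth = 1
'[' at pos 4: depth = 2
'[' at pos 8: depth = 3
'[' at pos 12: depth = 4
Maximum depth reached: 4

4


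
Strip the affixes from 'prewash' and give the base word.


Remove prefix 'pre' from 'prewash' to get root 'wash'.

wash


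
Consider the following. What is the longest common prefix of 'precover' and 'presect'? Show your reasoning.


Compare from the start: 3 characters match: 'pre'. Mismatch at position 4: 'c' vs 's'.

pre


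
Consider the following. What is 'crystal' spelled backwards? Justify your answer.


Reverse 'crystal' character by character: 'latsyrc'.

latsyrc


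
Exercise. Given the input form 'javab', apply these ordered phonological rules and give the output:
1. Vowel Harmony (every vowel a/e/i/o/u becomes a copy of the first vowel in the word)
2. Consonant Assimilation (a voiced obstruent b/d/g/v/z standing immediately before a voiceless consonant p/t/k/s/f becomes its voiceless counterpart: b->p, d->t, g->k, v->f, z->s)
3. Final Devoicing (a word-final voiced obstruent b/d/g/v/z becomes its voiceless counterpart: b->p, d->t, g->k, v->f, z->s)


Starting form: 'javab'
Rule 1: Vowel Harmony: all vowels already match. No change.
Rule 2: Consonant Assimilation: no voiced obstruent (b/d/g/v/z) stands immediately before a voiceless consonant (p/t/k/s/f). No change.
Rule 3: Final Devoicing: word-final voiced obstruent 'b' becomes voiceless 'p'. 'javab' -> 'javap'
Final form: 'javap'

javap


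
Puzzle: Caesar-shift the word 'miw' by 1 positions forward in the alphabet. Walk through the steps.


Shift each letter by 1: m -> n, i -> j, w -> x. Result: 'njx'.

njx


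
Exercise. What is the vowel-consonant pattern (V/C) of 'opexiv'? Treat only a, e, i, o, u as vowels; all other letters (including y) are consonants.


Letter mapping: o = V, p = C, e = V, x = C, i = V, v = C.

VCVCVC


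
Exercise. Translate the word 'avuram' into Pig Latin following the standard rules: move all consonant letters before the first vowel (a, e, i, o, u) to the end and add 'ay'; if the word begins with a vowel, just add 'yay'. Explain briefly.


'avuram' starts with a vowel, so add 'yay': 'avuramyay'.

avuramyay


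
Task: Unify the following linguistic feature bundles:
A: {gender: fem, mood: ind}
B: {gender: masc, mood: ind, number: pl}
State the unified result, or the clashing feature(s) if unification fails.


Compare features:
gender: A=fem vs B=masc -> CLASH
mood: A=ind vs B=ind -> unified: ind
number: A=_ vs B=pl -> unified: pl
Clash detected on feature 'gender' (fem vs masc); unification fails.

CLASH on 'gender' (fem vs masc)


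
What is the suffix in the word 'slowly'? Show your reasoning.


The word 'slowly' = 'slow' (root) + '-ly' (suffix). The suffix is '-ly'.

ly


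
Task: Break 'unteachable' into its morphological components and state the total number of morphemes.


Step 1: Identify prefix: 'un' (meaning: not/reverse)
Step 2: Identify root: 'teach'
Step 3: Identify suffix(es): 'able'
Decomposition: un- (prefix: not/reverse) + teach (root) + -able (suffix: capable of)
Total morphemes: 3

3 morphemes (un- (prefix: not/reverse) + teach (root) + -able (suffix: capable of))


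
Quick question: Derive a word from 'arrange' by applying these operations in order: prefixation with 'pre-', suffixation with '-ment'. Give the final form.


Step 1: Add prefix 'pre-' to 'arrange' = 'prearrange'
Step 2: Add suffix '-ment' to 'prearrange' = 'prearrangement'

prearrangement


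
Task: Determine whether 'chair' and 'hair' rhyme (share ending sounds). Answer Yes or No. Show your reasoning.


Rime (stressed vowel + following sounds) of 'chair': -air = /ɛər/
Rime of 'hair': -air = /ɛər/
/ɛər/ and /ɛər/ are the same ending sound, so the words rhyme.

Yes


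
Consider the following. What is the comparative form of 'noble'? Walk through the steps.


Apply comparative formation (ends in e: add -r): 'noble' -> 'nobler'.

nobler


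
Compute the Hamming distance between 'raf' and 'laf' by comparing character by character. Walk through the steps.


Alignment:
Position 1: 'r' vs 'l' = DIFFER
Position 2: 'a' vs 'a' = match
Position 3: 'f' vs 'f' = match
Total differences: 1

1


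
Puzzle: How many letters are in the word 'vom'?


Spell out 'vom' and number each letter: v(1), o(2), m(3). Total: 3 letters.

3


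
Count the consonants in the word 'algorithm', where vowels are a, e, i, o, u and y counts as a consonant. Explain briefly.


Consonants in 'algorithm': l, g, r, t, h, m = 6 consonants.

6


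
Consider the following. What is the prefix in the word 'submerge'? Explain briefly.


The word 'submerge' = 'sub' (prefix) + 'merge' (root). The prefix is 'sub'.

sub


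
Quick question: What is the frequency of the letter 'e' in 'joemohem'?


Letter 'e' in 'joemohem': found at position(s) 3, 7 = 2 occurrence(s).

2


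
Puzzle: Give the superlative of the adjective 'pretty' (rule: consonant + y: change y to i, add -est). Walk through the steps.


Apply superlative formation (consonant + y: change y to i, add -est): 'pretty' -> 'prettiest'.

prettiest


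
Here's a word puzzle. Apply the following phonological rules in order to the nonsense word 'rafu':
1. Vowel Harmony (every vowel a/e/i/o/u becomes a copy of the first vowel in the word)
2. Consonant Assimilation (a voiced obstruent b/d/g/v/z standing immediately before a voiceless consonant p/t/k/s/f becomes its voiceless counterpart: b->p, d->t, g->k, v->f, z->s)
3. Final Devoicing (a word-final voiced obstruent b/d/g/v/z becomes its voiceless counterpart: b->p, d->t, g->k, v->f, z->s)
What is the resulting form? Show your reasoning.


Starting form: 'rafu'
Rule 1: Vowel Harmony: all vowels become 'a' (matching first vowel). 'rafu' -> 'rafa'
Rule 2: Consonant Assimilation: no voiced obstruent (b/d/g/v/z) stands immediately before a voiceless consonant (p/t/k/s/f). No change.
Rule 3: Final Devoicing: the word ends in the vowel 'a', not a consonant. No change.
Final form: 'rafa'

rafa


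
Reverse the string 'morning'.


Reverse 'morning' character by character: 'gninrom'.

gninrom


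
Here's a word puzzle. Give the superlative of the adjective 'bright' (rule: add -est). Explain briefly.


Apply superlative formation (add -est): 'bright' -> 'brightest'.

brightest


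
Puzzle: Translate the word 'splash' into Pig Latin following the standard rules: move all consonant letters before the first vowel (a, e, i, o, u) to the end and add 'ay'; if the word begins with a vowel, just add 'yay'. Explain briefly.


'splash': move consonant cluster 'spl' to end and add 'ay': 'ashsplay'.

ashsplay


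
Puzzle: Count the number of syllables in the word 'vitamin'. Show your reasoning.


Break 'vitamin' into syllables: vi-ta-min -> vi | ta | min = 3 syllables

3 syllables


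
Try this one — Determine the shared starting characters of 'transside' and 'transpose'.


Compare from the start: 5 characters match: 'trans'. Mismatch at position 6: 's' vs 'p'.

trans


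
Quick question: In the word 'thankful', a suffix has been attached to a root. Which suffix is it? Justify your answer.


The word 'thankful' = 'thank' (root) + '-ful' (suffix). The suffix is '-ful'.

ful


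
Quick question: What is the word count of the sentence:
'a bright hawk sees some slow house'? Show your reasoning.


Split into words: a | bright | hawk | sees | some | slow | house = 7 words.

7


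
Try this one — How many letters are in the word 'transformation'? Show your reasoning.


Spell out 'transformation' and number each letter: t(1), r(2), a(3), n(4), s(5), f(6), o(7), r(8), m(9), a(10), t(11), i(12), o(13), n(14). Total: 14 letters.

14


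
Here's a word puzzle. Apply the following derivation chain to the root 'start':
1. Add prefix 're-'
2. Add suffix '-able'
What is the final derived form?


Step 1: Add prefix 're-' to 'start' = 'restart'
Step 2: Add suffix '-able' to 'restart' = 'restartable'

restartable


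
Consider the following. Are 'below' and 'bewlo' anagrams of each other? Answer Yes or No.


Sorted letters of 'below': 'below'
Sorted letters of 'bewlo': 'below'
They match.

Yes


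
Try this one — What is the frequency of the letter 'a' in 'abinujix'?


Letter 'a' in 'abinujix': found at position(s) 1 = 1 occurrence(s).

1


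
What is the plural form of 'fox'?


Apply rule: Add -es (sibilant/fricative ending). 'fox' becomes 'foxes'.

foxes


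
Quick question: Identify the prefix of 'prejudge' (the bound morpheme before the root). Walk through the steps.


The word 'prejudge' = 'pre' (prefix) + 'judge' (root). The prefix is 'pre'.

pre


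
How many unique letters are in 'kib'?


Unique letters in 'kib': {b, i, k} = 3 distinct letters.

3


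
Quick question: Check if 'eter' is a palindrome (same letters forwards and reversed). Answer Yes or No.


Forward: 'eter'
Reversed: 'rete'
They differ.

No


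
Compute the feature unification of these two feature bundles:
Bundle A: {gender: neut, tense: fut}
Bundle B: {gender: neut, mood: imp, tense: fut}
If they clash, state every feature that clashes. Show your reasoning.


Compare features:
gender: A=neut vs B=neut -> unified: neut
mood: A=_ vs B=imp -> unified: imp
tense: A=fut vs B=fut -> unified: fut
No clashes found.

Unified: {gender: neut, mood: imp, tense: fut}


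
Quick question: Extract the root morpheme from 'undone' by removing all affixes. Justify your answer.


Remove prefix 'un' from 'undone' to get root 'done'.

done


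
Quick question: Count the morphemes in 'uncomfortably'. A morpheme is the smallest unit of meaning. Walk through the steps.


Decomposition: un- (prefix) + comfort (root) + -able (suffix) + -ly (suffix) = 4 morpheme(s)

4 morphemes


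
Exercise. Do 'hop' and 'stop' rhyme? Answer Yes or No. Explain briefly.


Rime (stressed vowel + following sounds) of 'hop': -op = /ɒp/
Rime of 'stop': -op = /ɒp/
/ɒp/ and /ɒp/ are the same ending sound, so the words rhyme.

Yes


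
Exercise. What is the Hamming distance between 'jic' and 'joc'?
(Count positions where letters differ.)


Alignment:
Position 1: 'j' vs 'j' = match
Position 2: 'i' vs 'o' = DIFFER
Position 3: 'c' vs 'c' = match
Total differences: 1

1


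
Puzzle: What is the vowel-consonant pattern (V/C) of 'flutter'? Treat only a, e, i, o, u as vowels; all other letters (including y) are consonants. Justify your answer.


Letter mapping: f = C, l = C, u = V, t = C, t = C, e = V, r = C.

CCVCCVC


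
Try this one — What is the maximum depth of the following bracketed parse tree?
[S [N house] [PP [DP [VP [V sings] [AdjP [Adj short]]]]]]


Count bracket nesting levels:
'[' at pos 0: depth = 1
'[' at pos 3: depth = 2
'[' at pos 13: depth = 2
'[' at pos 17: depth = 3
'[' at pos 21: depth = 4
'[' at pos 25: depth = 5
'[' at pos 35: depth = 5
'[' at pos 41: depth = 6
Maximum depth reached: 6

6


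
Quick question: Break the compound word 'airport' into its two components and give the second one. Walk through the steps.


Split 'airport' into 'air' + 'port'. The second part is 'port'.

port


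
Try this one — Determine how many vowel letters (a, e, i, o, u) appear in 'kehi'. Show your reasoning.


Vowels in 'kehi': e, i = 2 vowels.

2


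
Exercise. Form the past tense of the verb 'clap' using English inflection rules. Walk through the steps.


Apply rule: Double final consonant and add -ed. 'clap' becomes 'clapped'.

clapped


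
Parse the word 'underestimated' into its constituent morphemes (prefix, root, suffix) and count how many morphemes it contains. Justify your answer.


Step 1: Identify prefix: 'under' (meaning: beneath/insufficient)
Step 2: Identify root: 'estimate'
Step 3: Identify suffix(es): 'ed'
Decomposition: under- (prefix: beneath/insufficient) + estimate (root) + -ed (suffix: past)
Total morphemes: 3

3 morphemes (under- (prefix: beneath/insufficient) + estimate (root) + -ed (suffix: past))


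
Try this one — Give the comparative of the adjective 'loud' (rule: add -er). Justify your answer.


Apply comparative formation (add -er): 'loud' -> 'louder'.

louder


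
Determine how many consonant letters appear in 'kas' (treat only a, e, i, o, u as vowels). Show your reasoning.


Consonants in 'kas': k, s = 2 consonants.

2


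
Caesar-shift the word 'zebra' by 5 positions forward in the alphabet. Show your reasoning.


Shift each letter by 5: z -> e, e -> j, b -> g, r -> w, a -> f. Result: 'ejgwf'.

ejgwf


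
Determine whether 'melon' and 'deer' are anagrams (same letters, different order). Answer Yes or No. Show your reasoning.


Sorted letters of 'melon': 'elmno'
Sorted letters of 'deer': 'deer'
They do not match.

No


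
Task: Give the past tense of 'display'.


Apply rule: Add -ed. 'display' becomes 'displayed'.

displayed


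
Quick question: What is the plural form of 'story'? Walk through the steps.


Apply rule: Change -y to -ies (consonant + y). 'story' becomes 'stories'.

stories


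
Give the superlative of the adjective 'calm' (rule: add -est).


Apply superlative formation (add -est): 'calm' -> 'calmest'.

calmest


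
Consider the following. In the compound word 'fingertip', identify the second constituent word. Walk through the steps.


Split 'fingertip' into 'finger' + 'tip'. The second part is 'tip'.

tip


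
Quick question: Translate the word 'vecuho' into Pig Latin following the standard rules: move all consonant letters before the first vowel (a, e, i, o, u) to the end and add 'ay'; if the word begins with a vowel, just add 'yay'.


'vecuho': move consonant cluster 'v' to end and add 'ay': 'ecuhovay'.

ecuhovay


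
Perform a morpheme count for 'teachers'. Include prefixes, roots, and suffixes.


Decomposition: teach (root) + -er (suffix) + -s (plural) = 3 morpheme(s)

3 morphemes


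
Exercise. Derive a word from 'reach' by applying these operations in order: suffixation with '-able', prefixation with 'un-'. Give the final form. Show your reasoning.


Step 1: Add suffix '-able' to 'reach' = 'reachable'
Step 2: Add prefix 'un-' to 'reachable' = 'unreachable'

unreachable


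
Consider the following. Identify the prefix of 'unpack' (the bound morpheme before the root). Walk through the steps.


The word 'unpack' = 'un' (prefix) + 'pack' (root). The prefix is 'un'.

un


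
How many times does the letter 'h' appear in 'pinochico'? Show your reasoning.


Letter 'h' in 'pinochico': found at position(s) 6 = 1 occurrence(s).

1


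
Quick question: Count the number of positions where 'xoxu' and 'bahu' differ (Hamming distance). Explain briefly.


Alignment:
Position 1: 'x' vs 'b' = DIFFER
Position 2: 'o' vs 'a' = DIFFER
Position 3: 'x' vs 'h' = DIFFER
Position 4: 'u' vs 'u' = match
Total differences: 3

3


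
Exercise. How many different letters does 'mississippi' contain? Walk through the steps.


Unique letters in 'mississippi': {i, m, p, s} = 4 distinct letters.

4


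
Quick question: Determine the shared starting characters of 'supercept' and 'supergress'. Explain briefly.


Compare from the start: 5 characters match: 'super'. Mismatch at position 6: 'c' vs 'g'.

super


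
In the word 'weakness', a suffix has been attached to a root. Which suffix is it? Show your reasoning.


The word 'weakness' = 'weak' (root) + '-ness' (suffix). The suffix is '-ness'.

ness


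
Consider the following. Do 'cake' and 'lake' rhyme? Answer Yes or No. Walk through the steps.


Rime (stressed vowel + following sounds) of 'cake': -ake = /eɪk/
Rime of 'lake': -ake = /eɪk/
/eɪk/ and /eɪk/ are the same ending sound, so the words rhyme.

Yes


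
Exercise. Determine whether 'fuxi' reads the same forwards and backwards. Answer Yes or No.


Forward: 'fuxi'
Reversed: 'ixuf'
They differ.

No


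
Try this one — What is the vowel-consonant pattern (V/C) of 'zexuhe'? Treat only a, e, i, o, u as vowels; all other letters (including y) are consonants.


Letter mapping: z = C, e = V, x = C, u = V, h = C, e = V.

CVCVCV


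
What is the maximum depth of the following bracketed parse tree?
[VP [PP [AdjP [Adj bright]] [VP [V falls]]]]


Count bracket nesting levels:
'[' at pos 0: depth = 1
'[' at pos 4: depth = 2
'[' at pos 8: depth = 3
'[' at pos 14: depth = 4
'[' at pos 28: depth = 3
'[' at pos 32: depth = 4
Maximum depth reached: 4

4


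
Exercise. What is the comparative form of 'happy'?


Apply comparative formation (consonant + y: change y to i, add -er): 'happy' -> 'happier'.

happier


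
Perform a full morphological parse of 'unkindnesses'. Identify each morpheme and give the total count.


Step 1: Identify prefix: 'un' (meaning: not/reverse)
Step 2: Identify root: 'kind'
Step 3: Identify suffix(es): 'ness, es'
Decomposition: un- (prefix: not/reverse) + kind (root) + -ness (suffix: state of) + -es (plural)
Total morphemes: 4

4 morphemes (un- (prefix: not/reverse) + kind (root) + -ness (suffix: state of) + -es (plural))
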